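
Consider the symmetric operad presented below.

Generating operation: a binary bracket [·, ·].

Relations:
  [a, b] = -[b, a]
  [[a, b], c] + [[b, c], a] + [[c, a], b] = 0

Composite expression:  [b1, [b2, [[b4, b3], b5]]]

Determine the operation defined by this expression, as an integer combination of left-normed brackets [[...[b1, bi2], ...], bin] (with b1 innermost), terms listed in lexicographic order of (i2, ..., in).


-[[[[b1, b2], b3], b4], b5] + [[[[b1, b2], b4], b3], b5] + [[[[b1, b2], b5], b3], b4] - [[[[b1, b2], b5], b4], b3] + [[[[b1, b3], b4], b5], b2] - [[[[b1, b4], b3], b5], b2] - [[[[b1, b5], b3], b4], b2] + [[[[b1, b5], b4], b3], b2]

In the tensor algebra, words opening b1 carry the b1-anchored form.
Composite bracket: [b1, [b2, [[b4, b3], b5]]]
The bracket unfolds into 16 signed words via [a, b] = ab - ba (2^4 = 16).
The b1-initial words carry the normal form:
  from b1b2b3b4b5, sign -1: term -[[[[b1, b2], b3], b4], b5]
  from b1b2b4b3b5, sign +1: term +[[[[b1, b2], b4], b3], b5]
  from b1b2b5b3b4, sign +1: term +[[[[b1, b2], b5], b3], b4]
  from b1b2b5b4b3, sign -1: term -[[[[b1, b2], b5], b4], b3]
  from b1b3b4b5b2, sign +1: term +[[[[b1, b3], b4], b5], b2]
  from b1b4b3b5b2, sign -1: term -[[[[b1, b4], b3], b5], b2]
  from b1b5b3b4b2, sign -1: term -[[[[b1, b5], b3], b4], b2]
  from b1b5b4b3b2, sign +1: term +[[[[b1, b5], b4], b3], b2]


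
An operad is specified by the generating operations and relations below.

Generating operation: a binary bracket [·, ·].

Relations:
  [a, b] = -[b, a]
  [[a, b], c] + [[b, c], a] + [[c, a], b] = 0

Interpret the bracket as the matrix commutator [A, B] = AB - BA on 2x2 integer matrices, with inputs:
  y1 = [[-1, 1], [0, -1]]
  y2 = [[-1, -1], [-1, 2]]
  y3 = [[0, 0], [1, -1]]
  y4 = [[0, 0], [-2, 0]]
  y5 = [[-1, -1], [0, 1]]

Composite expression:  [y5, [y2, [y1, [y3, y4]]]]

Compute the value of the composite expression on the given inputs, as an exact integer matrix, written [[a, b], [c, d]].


[[4, -8], [-8, -4]]

[y3, y4] = [[0, 0], [2, 0]]
[y1, [y3, y4]] = [[2, 0], [0, -2]]
[y2, [y1, [y3, y4]]] = [[0, 4], [-4, 0]]
[y5, [y2, [y1, [y3, y4]]]] = [[4, -8], [-8, -4]]


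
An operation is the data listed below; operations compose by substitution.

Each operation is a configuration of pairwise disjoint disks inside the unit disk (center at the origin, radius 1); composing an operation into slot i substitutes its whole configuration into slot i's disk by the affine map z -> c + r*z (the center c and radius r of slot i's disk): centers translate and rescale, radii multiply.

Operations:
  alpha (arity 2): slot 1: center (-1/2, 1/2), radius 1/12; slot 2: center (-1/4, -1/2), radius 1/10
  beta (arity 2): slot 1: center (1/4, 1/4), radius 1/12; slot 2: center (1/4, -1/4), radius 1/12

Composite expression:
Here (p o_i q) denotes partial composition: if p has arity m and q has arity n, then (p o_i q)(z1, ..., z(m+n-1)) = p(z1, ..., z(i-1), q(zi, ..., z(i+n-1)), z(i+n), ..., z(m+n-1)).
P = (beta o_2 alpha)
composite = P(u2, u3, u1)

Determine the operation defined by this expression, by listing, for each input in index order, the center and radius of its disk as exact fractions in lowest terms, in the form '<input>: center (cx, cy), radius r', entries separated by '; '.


Below beta, radii multiply path by path; the u-disk centers shift.
input u2: composing its 1 substitution step yields center (1/4, 1/4), radius 1/12
input u3: composing its 2 substitution steps yields center (5/24, -5/24), radius 1/144
input u1: composing its 2 substitution steps yields center (11/48, -7/24), radius 1/120

u1: center (11/48, -7/24), radius 1/120; u2: center (1/4, 1/4), radius 1/12; u3: center (5/24, -5/24), radius 1/144


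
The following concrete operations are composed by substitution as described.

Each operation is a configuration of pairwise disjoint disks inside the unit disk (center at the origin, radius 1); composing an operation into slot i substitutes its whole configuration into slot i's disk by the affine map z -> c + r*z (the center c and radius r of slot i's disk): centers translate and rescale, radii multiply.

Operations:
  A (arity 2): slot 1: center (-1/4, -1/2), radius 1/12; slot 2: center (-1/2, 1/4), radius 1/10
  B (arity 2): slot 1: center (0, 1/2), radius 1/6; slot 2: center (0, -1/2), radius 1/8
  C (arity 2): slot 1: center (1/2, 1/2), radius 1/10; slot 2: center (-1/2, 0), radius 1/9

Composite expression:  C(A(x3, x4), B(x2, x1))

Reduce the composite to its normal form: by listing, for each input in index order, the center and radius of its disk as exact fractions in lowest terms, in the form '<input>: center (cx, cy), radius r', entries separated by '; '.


x1: center (-1/2, -1/18), radius 1/72; x2: center (-1/2, 1/18), radius 1/54; x3: center (19/40, 9/20), radius 1/120; x4: center (9/20, 21/40), radius 1/100

Nesting under C composes maps z -> c + r*z down each x-path.
input x3: composing its 2 substitution steps yields center (19/40, 9/20), radius 1/120
input x4: composing its 2 substitution steps yields center (9/20, 21/40), radius 1/100
input x2: composing its 2 substitution steps yields center (-1/2, 1/18), radius 1/54
input x1: composing its 2 substitution steps yields center (-1/2, -1/18), radius 1/72


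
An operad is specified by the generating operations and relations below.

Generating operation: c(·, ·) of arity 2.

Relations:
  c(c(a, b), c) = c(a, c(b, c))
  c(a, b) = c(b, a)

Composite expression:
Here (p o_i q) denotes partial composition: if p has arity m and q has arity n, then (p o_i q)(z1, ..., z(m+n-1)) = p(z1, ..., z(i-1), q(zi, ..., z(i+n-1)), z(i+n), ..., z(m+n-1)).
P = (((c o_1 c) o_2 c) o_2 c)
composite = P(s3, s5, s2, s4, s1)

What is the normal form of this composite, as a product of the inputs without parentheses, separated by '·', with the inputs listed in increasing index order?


Both nesting and order wash out for c; what remains is which s's occur.
c(s5, s2) collapses to s5 · s2
c(c(s5, s2), s4) collapses to s5 · s2 · s4
c(s3, c(c(s5, s2), s4)) collapses to s3 · s5 · s2 · s4
c(c(s3, c(c(s5, s2), s4)), s1) collapses to s3 · s5 · s2 · s4 · s1
putting the inputs in ascending order: s1 · s2 · s3 · s4 · s5

s1 · s2 · s3 · s4 · s5


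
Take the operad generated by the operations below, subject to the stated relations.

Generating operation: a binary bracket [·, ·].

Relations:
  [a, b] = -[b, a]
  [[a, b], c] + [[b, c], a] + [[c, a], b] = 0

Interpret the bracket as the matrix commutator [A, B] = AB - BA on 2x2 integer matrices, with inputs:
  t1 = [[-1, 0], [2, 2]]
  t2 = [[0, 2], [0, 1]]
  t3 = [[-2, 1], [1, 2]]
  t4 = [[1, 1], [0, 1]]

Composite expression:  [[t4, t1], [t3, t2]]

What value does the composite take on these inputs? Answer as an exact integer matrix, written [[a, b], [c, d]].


[[-3, -16], [4, 3]]


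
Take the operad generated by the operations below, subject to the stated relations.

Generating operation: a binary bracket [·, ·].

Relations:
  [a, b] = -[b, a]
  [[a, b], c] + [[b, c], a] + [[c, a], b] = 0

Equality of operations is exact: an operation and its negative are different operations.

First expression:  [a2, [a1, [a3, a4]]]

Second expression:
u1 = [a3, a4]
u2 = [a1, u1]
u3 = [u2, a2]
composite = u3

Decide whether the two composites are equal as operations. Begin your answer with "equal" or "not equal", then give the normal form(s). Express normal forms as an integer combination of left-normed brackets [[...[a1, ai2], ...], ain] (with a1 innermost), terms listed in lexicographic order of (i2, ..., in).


not equal: they reduce to -[[[a1, a3], a4], a2] + [[[a1, a4], a3], a2] and [[[a1, a3], a4], a2] - [[[a1, a4], a3], a2]

In normal form, the first expression is -[[[a1, a3], a4], a2] + [[[a1, a4], a3], a2]
In normal form, the second expression is [[[a1, a3], a4], a2] - [[[a1, a4], a3], a2]
The forms do not match — not equal.


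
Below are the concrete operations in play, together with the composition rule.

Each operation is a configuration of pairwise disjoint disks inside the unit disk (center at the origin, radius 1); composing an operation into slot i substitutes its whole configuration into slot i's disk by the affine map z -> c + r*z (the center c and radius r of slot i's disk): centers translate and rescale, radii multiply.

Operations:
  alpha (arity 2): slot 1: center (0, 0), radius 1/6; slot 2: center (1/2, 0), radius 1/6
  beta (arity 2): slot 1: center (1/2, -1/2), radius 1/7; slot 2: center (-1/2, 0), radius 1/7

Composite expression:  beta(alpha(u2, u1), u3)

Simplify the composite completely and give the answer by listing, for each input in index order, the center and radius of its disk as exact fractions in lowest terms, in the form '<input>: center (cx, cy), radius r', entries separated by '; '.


u1: center (4/7, -1/2), radius 1/42; u2: center (1/2, -1/2), radius 1/42; u3: center (-1/2, 0), radius 1/7

Nesting under beta composes maps z -> c + r*z down each u-path.
u2: after 2 affine steps, its disk has center (1/2, -1/2), radius 1/42
u1: after 2 affine steps, its disk has center (4/7, -1/2), radius 1/42
u3: after 1 affine step, its disk has center (-1/2, 0), radius 1/7


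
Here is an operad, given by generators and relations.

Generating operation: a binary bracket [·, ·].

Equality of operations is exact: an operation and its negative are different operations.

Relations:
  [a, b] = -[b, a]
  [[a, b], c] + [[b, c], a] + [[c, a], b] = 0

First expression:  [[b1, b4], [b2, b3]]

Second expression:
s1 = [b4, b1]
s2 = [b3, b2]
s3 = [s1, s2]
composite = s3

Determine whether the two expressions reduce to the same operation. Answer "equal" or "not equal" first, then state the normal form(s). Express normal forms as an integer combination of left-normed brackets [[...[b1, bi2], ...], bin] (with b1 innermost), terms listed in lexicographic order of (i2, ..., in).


The first expression reduces to [[[b1, b4], b2], b3] - [[[b1, b4], b3], b2]
The second expression reduces to [[[b1, b4], b2], b3] - [[[b1, b4], b3], b2]
Same normal form: equal.

equal: each reduces to [[[b1, b4], b2], b3] - [[[b1, b4], b3], b2]


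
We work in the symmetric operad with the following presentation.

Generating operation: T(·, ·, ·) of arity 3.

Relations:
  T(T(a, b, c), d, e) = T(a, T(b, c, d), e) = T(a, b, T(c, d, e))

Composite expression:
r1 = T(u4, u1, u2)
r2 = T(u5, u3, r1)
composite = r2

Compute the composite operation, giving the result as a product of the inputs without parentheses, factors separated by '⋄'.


u5 ⋄ u3 ⋄ u4 ⋄ u1 ⋄ u2

All parenthesizations of T agree; list the u-inputs left to right.
T(u4, u1, u2) spells out as u4 ⋄ u1 ⋄ u2
T(u5, u3, T(u4, u1, u2)) spells out as u5 ⋄ u3 ⋄ u4 ⋄ u1 ⋄ u2


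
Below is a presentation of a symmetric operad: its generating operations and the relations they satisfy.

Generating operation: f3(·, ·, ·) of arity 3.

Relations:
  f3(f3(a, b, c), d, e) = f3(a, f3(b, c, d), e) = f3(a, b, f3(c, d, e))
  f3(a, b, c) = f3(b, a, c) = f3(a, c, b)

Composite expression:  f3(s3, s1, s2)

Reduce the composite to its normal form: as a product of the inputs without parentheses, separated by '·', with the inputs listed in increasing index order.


Reordering under f3 is free, so list the s-inputs canonically.
f3(s3, s1, s2) collapses to s3 · s1 · s2
the factors in increasing index order: s1 · s2 · s3

s1 · s2 · s3


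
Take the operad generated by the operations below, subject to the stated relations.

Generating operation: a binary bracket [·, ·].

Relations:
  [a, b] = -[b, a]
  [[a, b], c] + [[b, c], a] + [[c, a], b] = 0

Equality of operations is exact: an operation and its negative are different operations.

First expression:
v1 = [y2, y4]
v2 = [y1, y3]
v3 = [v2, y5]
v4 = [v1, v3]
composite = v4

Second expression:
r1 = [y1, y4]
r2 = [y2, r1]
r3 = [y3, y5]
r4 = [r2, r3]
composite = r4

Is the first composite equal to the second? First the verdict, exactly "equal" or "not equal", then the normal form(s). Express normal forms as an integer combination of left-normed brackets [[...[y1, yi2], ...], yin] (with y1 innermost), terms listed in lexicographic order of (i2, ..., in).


The first expression, normalized: -[[[[y1, y3], y5], y2], y4] + [[[[y1, y3], y5], y4], y2]
The second expression, normalized: -[[[[y1, y4], y2], y3], y5] + [[[[y1, y4], y2], y5], y3]
They disagree, so not equal.

not equal: they reduce to -[[[[y1, y3], y5], y2], y4] + [[[[y1, y3], y5], y4], y2] and -[[[[y1, y4], y2], y3], y5] + [[[[y1, y4], y2], y5], y3]


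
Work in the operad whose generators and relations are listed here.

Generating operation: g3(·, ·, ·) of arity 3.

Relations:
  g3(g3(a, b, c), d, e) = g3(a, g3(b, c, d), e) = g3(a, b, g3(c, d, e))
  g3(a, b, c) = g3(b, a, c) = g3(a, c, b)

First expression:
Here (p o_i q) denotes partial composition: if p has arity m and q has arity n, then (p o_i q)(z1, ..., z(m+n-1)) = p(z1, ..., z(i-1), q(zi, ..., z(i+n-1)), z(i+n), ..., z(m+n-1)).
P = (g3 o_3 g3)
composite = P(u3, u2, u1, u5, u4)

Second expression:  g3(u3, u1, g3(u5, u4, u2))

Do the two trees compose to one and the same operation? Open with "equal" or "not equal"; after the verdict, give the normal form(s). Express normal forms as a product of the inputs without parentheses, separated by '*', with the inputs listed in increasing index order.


equal — both sides give u1 * u2 * u3 * u4 * u5


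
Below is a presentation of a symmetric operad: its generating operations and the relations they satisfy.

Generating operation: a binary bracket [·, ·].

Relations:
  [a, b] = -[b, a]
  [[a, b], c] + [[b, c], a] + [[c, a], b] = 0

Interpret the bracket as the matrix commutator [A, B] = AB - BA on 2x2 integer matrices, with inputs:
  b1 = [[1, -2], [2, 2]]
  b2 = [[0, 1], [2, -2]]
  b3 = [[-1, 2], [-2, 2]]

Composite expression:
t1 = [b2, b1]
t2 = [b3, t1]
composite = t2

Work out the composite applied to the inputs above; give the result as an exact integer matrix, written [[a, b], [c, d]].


[[-18, -15], [-42, 18]]

[b2, b1] = [[6, -3], [-6, -6]]
[b3, [b2, b1]] = [[-18, -15], [-42, 18]]


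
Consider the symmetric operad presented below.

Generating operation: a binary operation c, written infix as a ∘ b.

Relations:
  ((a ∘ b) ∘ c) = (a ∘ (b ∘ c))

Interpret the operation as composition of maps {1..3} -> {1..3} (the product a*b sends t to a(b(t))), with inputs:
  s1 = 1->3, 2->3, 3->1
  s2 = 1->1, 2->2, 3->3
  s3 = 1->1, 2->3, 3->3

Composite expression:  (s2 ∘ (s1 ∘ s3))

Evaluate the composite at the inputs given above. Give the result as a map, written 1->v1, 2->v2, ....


(s1 ∘ s3) = 1->3, 2->1, 3->1
(s2 ∘ (s1 ∘ s3)) = 1->3, 2->1, 3->1

1->3, 2->1, 3->1


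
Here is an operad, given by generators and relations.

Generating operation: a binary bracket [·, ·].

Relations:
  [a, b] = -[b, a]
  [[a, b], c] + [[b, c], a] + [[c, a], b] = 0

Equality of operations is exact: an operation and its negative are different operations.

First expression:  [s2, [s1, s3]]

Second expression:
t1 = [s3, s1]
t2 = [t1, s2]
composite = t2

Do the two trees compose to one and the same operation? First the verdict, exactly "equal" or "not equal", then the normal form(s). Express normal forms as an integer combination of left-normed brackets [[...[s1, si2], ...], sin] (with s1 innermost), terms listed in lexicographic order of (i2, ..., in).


equal; both compose to -[[s1, s3], s2]


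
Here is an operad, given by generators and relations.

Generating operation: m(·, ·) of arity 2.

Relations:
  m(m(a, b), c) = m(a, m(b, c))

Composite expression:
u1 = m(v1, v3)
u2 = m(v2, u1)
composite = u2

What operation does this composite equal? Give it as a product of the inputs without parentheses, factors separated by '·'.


v2 · v1 · v3


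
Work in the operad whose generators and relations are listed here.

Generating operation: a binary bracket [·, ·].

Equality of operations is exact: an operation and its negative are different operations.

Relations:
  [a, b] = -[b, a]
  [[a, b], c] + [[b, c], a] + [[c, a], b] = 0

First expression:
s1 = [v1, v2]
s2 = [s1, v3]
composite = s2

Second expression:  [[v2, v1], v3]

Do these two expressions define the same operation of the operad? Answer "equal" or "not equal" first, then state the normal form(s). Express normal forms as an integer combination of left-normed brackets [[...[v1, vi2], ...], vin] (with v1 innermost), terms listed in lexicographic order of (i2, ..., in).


The first composite normalizes to [[v1, v2], v3]
The second composite normalizes to -[[v1, v2], v3]
They disagree, so not equal.

not equal — first [[v1, v2], v3], second -[[v1, v2], v3]


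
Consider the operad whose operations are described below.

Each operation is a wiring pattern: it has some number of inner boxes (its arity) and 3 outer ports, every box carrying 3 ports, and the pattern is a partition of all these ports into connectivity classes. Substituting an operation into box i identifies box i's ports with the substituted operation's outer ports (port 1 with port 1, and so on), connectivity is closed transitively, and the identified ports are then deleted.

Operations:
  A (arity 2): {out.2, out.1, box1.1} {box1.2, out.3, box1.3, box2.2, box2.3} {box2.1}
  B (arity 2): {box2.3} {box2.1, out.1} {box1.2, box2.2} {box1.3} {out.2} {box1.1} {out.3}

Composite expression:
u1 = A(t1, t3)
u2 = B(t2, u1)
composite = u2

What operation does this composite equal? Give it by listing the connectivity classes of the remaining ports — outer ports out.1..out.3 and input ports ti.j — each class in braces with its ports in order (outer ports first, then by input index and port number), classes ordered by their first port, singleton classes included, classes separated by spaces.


{out.1, t1.1, t2.2} {out.2} {out.3} {t1.2, t1.3, t3.2, t3.3} {t2.1} {t2.3} {t3.1}

After gluing at B, chains via deleted ports link the t-ports.
the subtree at A composes to {out.1, out.2, t1.1} {out.3, t1.2, t1.3, t3.2, t3.3} {t3.1} on (t1, t3); out.j = own outer ports
the subtree at B composes to {out.1, t1.1, t2.2} {out.2} {out.3} {t1.2, t1.3, t3.2, t3.3} {t2.1} {t2.3} {t3.1} on (t2, t1, t3); out.j = own outer ports


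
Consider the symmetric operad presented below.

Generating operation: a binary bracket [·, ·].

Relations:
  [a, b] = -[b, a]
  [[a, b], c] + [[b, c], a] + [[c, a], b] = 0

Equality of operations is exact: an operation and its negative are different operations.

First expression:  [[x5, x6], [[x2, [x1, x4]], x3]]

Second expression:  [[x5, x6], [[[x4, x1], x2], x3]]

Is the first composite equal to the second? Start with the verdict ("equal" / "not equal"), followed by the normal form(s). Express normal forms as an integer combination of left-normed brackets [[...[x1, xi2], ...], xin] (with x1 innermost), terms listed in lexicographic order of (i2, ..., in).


equal; both compose to [[[[[x1, x4], x2], x3], x5], x6] - [[[[[x1, x4], x2], x3], x6], x5]


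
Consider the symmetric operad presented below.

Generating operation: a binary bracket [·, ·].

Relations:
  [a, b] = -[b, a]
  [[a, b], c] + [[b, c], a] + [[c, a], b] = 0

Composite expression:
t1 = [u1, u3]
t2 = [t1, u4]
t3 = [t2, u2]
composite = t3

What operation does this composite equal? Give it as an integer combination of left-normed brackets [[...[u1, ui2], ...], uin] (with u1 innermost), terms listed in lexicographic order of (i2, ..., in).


[[[u1, u3], u4], u2]

Antisymmetry and Jacobi reduce to u1-anchored left-normed brackets.
Composite bracket: [[[u1, u3], u4], u2]
Full expansion: 8 signed words from ab - ba (2^3 = 8).
Coefficients come from the u1-initial words:
  word u1u3u4u2 has sign +1, contributing +[[[u1, u3], u4], u2]


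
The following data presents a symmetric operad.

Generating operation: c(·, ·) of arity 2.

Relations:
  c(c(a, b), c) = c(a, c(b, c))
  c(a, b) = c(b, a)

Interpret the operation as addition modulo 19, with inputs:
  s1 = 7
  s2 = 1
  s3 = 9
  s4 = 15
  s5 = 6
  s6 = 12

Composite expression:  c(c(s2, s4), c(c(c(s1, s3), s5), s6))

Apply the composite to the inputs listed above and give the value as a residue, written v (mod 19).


c(s2, s4) = 16
c(s1, s3) = 16
c(c(s1, s3), s5) = 3
c(c(c(s1, s3), s5), s6) = 15
c(c(s2, s4), c(c(c(s1, s3), s5), s6)) = 12

12 (mod 19)


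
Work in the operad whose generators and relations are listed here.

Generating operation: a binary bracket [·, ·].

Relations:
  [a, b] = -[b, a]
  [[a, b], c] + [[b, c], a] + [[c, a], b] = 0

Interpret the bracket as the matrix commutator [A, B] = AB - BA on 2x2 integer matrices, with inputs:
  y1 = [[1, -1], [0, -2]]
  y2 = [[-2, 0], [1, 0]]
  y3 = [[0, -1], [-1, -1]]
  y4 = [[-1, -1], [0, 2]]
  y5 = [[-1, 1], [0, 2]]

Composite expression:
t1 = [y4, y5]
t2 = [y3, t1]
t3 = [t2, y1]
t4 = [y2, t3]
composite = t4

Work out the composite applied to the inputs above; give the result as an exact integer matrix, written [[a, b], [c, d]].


[y4, y5] = [[0, -6], [0, 0]]
[y3, [y4, y5]] = [[-6, -6], [0, 6]]
[[y3, [y4, y5]], y1] = [[0, 30], [0, 0]]
[y2, [[y3, [y4, y5]], y1]] = [[-30, -60], [0, 30]]

[[-30, -60], [0, 30]]


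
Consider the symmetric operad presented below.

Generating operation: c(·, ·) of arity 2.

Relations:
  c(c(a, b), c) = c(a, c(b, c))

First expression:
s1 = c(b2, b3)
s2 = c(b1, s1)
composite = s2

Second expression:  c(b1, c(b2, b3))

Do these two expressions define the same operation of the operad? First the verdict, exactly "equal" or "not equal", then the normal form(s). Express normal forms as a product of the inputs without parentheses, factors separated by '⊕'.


The first composite normalizes to b1 ⊕ b2 ⊕ b3
The second composite normalizes to b1 ⊕ b2 ⊕ b3
Same normal form: equal.

equal — both sides give b1 ⊕ b2 ⊕ b3


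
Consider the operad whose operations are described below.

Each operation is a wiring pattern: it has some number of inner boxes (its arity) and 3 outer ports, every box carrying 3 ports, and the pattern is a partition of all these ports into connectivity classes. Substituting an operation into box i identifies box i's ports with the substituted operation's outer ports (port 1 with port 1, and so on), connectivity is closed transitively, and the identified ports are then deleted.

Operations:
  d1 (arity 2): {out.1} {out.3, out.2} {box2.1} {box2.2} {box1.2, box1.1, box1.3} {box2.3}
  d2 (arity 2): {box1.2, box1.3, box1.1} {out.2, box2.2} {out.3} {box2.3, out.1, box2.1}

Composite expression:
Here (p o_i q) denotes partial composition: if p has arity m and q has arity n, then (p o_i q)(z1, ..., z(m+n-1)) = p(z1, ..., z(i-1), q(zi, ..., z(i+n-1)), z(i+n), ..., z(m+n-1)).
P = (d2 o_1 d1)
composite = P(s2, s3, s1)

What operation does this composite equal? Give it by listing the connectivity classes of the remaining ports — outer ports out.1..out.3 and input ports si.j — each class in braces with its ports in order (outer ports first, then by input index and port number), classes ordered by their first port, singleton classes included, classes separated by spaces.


{out.1, s1.1, s1.3} {out.2, s1.2} {out.3} {s2.1, s2.2, s2.3} {s3.1} {s3.2} {s3.3}

After gluing at d2, chains via deleted ports link the s-ports.
through d1, on inputs (s2, s3): {out.1} {out.2, out.3} {s2.1, s2.2, s2.3} {s3.1} {s3.2} {s3.3} (out.j = stage outer ports)
through d2, on inputs (s2, s3, s1): {out.1, s1.1, s1.3} {out.2, s1.2} {out.3} {s2.1, s2.2, s2.3} {s3.1} {s3.2} {s3.3} (out.j = stage outer ports)


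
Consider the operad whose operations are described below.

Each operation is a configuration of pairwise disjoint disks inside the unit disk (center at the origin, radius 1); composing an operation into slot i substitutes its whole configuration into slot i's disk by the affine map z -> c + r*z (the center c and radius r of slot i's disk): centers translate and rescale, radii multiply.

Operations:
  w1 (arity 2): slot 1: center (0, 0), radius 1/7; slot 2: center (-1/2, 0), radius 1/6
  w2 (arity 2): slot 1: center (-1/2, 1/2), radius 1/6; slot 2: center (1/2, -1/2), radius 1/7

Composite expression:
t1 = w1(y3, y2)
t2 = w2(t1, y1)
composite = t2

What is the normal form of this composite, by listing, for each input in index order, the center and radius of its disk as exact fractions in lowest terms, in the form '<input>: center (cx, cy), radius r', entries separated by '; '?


y1: center (1/2, -1/2), radius 1/7; y2: center (-7/12, 1/2), radius 1/36; y3: center (-1/2, 1/2), radius 1/42

Each y-disk chains the slot maps above it in w2; radii multiply.
y3 passes through 2 substitutions, ending at center (-1/2, 1/2), radius 1/42
y2 passes through 2 substitutions, ending at center (-7/12, 1/2), radius 1/36
y1 passes through 1 substitution, ending at center (1/2, -1/2), radius 1/7


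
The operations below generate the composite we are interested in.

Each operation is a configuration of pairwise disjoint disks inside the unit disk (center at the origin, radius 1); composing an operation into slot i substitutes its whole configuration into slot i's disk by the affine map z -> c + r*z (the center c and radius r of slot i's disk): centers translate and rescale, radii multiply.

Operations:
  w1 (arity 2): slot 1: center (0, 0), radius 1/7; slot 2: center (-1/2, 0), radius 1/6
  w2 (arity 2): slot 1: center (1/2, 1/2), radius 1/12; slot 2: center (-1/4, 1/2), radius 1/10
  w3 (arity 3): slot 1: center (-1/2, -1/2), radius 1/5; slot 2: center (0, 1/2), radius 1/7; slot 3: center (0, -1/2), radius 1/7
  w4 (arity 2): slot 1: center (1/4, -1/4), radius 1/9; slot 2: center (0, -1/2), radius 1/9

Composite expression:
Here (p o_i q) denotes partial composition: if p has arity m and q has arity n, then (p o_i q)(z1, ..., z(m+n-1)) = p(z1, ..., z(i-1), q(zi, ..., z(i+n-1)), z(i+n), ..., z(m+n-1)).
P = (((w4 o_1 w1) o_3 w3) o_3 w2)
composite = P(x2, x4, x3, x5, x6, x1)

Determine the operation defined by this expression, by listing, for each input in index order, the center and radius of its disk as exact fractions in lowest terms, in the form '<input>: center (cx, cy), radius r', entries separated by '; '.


Only the slot chain above each x matters under w4; compose those maps.
x2: after 2 affine steps, its disk has center (1/4, -1/4), radius 1/63
x4: after 2 affine steps, its disk has center (7/36, -1/4), radius 1/54
x3: after 3 affine steps, its disk has center (-2/45, -49/90), radius 1/540
x5: after 3 affine steps, its disk has center (-11/180, -49/90), radius 1/450
x6: after 2 affine steps, its disk has center (0, -4/9), radius 1/63
x1: after 2 affine steps, its disk has center (0, -5/9), radius 1/63

x1: center (0, -5/9), radius 1/63; x2: center (1/4, -1/4), radius 1/63; x3: center (-2/45, -49/90), radius 1/540; x4: center (7/36, -1/4), radius 1/54; x5: center (-11/180, -49/90), radius 1/450; x6: center (0, -4/9), radius 1/63


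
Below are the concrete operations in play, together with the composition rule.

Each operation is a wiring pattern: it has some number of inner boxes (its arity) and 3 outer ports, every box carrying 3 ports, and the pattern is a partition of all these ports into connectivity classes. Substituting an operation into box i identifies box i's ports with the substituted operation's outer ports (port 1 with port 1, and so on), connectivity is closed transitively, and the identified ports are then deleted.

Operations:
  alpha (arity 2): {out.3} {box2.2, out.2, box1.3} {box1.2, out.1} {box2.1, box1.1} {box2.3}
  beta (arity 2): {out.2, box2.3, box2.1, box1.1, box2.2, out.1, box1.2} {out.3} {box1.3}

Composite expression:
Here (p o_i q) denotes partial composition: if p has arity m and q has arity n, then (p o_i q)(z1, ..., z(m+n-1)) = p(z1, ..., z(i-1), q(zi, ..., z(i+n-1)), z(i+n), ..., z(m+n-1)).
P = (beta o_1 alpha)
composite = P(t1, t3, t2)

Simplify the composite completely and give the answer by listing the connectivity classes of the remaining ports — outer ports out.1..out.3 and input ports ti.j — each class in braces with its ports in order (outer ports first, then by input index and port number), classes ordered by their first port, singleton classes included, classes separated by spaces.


{out.1, out.2, t1.2, t1.3, t2.1, t2.2, t2.3, t3.2} {out.3} {t1.1, t3.1} {t3.3}

Connectivity passes through glued beta-boundaries; trace each wire chain.
alpha over (t1, t3) gives {out.1, t1.2} {out.2, t1.3, t3.2} {out.3} {t1.1, t3.1} {t3.3}, out.j being that stage's outer ports
beta over (t1, t3, t2) gives {out.1, out.2, t1.2, t1.3, t2.1, t2.2, t2.3, t3.2} {out.3} {t1.1, t3.1} {t3.3}, out.j being that stage's outer ports


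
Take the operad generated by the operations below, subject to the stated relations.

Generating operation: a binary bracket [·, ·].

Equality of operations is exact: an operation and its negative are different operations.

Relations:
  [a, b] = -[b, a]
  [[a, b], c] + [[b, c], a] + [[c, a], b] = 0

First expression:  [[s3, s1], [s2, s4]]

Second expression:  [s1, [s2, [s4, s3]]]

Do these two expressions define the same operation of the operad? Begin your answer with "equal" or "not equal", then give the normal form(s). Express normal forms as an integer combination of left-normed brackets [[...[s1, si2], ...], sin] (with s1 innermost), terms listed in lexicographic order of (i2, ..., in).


The first expression, normalized: -[[[s1, s3], s2], s4] + [[[s1, s3], s4], s2]
The second expression, normalized: -[[[s1, s2], s3], s4] + [[[s1, s2], s4], s3] + [[[s1, s3], s4], s2] - [[[s1, s4], s3], s2]
The forms do not match — not equal.

not equal; first: -[[[s1, s3], s2], s4] + [[[s1, s3], s4], s2]; second: -[[[s1, s2], s3], s4] + [[[s1, s2], s4], s3] + [[[s1, s3], s4], s2] - [[[s1, s4], s3], s2]


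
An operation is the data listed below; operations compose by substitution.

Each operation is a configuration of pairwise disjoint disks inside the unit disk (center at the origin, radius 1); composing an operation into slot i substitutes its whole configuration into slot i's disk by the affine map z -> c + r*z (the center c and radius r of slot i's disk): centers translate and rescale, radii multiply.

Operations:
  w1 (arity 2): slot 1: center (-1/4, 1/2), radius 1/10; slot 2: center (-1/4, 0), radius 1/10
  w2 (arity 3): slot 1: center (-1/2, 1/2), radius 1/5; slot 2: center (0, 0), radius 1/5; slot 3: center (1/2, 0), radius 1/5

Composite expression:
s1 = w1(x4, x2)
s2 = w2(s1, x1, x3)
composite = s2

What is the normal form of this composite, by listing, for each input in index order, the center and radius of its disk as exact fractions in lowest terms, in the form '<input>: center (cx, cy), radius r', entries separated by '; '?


x1: center (0, 0), radius 1/5; x2: center (-11/20, 1/2), radius 1/50; x3: center (1/2, 0), radius 1/5; x4: center (-11/20, 3/5), radius 1/50

Each x-disk chains the slot maps above it in w2; radii multiply.
x4: after 2 affine steps, its disk has center (-11/20, 3/5), radius 1/50
x2: after 2 affine steps, its disk has center (-11/20, 1/2), radius 1/50
x1: after 1 affine step, its disk has center (0, 0), radius 1/5
x3: after 1 affine step, its disk has center (1/2, 0), radius 1/5


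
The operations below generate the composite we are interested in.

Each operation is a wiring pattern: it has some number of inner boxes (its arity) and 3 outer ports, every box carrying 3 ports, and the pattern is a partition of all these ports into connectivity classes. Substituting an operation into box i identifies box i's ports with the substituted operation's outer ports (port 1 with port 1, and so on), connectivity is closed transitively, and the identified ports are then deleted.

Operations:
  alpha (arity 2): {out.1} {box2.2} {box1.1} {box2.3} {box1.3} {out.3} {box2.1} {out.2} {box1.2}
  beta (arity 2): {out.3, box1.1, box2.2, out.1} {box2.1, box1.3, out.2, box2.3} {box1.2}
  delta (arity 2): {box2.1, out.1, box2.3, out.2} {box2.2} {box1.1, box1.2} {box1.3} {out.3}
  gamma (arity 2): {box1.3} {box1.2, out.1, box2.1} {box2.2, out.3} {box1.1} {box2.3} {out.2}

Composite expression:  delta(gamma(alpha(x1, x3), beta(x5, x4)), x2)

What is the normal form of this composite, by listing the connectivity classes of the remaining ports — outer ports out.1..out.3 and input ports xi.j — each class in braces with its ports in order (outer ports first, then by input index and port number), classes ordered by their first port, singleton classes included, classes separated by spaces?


{out.1, out.2, x2.1, x2.3} {out.3} {x1.1} {x1.2} {x1.3} {x2.2} {x3.1} {x3.2} {x3.3} {x4.1, x4.3, x5.3} {x4.2, x5.1} {x5.2}

After gluing at delta, chains via deleted ports link the x-ports.
composing alpha on (x1, x3), with out.j its own outer ports: {out.1} {out.2} {out.3} {x1.1} {x1.2} {x1.3} {x3.1} {x3.2} {x3.3}
composing beta on (x5, x4), with out.j its own outer ports: {out.1, out.3, x4.2, x5.1} {out.2, x4.1, x4.3, x5.3} {x5.2}
composing gamma on (x1, x3, x5, x4), with out.j its own outer ports: {out.1, x4.2, x5.1} {out.2} {out.3, x4.1, x4.3, x5.3} {x1.1} {x1.2} {x1.3} {x3.1} {x3.2} {x3.3} {x5.2}
composing delta on (x1, x3, x5, x4, x2), with out.j its own outer ports: {out.1, out.2, x2.1, x2.3} {out.3} {x1.1} {x1.2} {x1.3} {x2.2} {x3.1} {x3.2} {x3.3} {x4.1, x4.3, x5.3} {x4.2, x5.1} {x5.2}


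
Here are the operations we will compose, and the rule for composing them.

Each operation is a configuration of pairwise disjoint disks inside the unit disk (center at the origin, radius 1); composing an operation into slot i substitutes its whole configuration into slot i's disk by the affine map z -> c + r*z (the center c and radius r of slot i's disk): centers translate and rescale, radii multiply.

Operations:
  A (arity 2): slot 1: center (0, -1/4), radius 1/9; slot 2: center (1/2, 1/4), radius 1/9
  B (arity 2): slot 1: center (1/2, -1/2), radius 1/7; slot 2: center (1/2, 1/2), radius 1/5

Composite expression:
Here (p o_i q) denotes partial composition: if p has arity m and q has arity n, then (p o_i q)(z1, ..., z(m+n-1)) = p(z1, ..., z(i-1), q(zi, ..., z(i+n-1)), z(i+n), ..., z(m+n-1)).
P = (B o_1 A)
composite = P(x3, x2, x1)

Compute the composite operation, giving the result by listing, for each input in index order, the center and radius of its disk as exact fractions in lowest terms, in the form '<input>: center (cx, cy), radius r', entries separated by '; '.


x1: center (1/2, 1/2), radius 1/5; x2: center (4/7, -13/28), radius 1/63; x3: center (1/2, -15/28), radius 1/63

Nesting under B composes maps z -> c + r*z down each x-path.
x3 passes through 2 substitutions, ending at center (1/2, -15/28), radius 1/63
x2 passes through 2 substitutions, ending at center (4/7, -13/28), radius 1/63
x1 passes through 1 substitution, ending at center (1/2, 1/2), radius 1/5


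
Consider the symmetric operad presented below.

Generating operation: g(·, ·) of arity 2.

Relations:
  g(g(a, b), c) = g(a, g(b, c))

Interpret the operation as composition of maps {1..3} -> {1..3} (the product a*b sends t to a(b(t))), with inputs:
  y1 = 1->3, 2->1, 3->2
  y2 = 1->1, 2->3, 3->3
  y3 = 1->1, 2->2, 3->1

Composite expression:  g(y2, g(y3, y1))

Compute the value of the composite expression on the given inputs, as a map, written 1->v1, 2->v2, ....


1->1, 2->1, 3->3

g(y3, y1) = 1->1, 2->1, 3->2
g(y2, g(y3, y1)) = 1->1, 2->1, 3->3


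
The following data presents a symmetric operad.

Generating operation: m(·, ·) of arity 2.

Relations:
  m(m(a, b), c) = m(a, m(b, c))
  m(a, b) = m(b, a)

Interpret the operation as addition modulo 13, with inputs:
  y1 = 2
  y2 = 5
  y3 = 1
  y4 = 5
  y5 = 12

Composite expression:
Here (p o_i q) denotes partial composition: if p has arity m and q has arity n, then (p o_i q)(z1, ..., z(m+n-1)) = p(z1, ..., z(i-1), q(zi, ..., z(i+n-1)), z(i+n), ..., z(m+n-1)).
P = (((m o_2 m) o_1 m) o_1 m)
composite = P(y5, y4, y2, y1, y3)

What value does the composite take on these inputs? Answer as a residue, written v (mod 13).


m(y5, y4) = 4
m(m(y5, y4), y2) = 9
m(y1, y3) = 3
m(m(m(y5, y4), y2), m(y1, y3)) = 12

12 (mod 13)


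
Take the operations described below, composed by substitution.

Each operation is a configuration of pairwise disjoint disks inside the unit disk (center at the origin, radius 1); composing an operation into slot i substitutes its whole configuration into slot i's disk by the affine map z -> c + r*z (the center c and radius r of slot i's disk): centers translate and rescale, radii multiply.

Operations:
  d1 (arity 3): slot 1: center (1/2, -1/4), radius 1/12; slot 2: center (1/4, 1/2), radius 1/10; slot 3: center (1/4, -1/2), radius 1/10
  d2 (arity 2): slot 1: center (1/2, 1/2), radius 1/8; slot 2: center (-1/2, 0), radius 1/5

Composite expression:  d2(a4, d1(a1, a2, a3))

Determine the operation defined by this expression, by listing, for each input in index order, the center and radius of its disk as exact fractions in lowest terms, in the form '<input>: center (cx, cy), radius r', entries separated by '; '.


a1: center (-2/5, -1/20), radius 1/60; a2: center (-9/20, 1/10), radius 1/50; a3: center (-9/20, -1/10), radius 1/50; a4: center (1/2, 1/2), radius 1/8

Affine substitution under d2: radii multiply and a-centers shift.
tracing a4 down its 1-map path: center (1/2, 1/2), radius 1/8
tracing a1 down its 2-map path: center (-2/5, -1/20), radius 1/60
tracing a2 down its 2-map path: center (-9/20, 1/10), radius 1/50
tracing a3 down its 2-map path: center (-9/20, -1/10), radius 1/50


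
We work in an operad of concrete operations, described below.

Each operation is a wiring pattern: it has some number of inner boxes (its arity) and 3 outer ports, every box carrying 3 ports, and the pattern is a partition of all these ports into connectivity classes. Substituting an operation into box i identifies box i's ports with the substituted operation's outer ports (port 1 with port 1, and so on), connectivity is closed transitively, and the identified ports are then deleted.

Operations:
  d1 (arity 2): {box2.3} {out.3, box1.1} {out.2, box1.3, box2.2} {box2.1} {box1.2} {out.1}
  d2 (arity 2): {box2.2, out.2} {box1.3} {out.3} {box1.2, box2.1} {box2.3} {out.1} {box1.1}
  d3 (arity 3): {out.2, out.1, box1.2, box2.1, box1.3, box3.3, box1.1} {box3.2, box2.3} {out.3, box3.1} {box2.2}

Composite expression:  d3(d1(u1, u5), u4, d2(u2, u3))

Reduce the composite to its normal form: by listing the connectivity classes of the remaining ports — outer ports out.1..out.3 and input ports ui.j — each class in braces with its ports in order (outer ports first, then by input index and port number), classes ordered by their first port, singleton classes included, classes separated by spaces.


Connectivity passes through glued d3-boundaries; trace each wire chain.
stage d1: inputs (u1, u5), connectivity {out.1} {out.2, u1.3, u5.2} {out.3, u1.1} {u1.2} {u5.1} {u5.3}, out.j its boundary
stage d2: inputs (u2, u3), connectivity {out.1} {out.2, u3.2} {out.3} {u2.1} {u2.2, u3.1} {u2.3} {u3.3}, out.j its boundary
stage d3: inputs (u1, u5, u4, u2, u3), connectivity {out.1, out.2, u1.1, u1.3, u4.1, u5.2} {out.3} {u1.2} {u2.1} {u2.2, u3.1} {u2.3} {u3.2, u4.3} {u3.3} {u4.2} {u5.1} {u5.3}, out.j its boundary

{out.1, out.2, u1.1, u1.3, u4.1, u5.2} {out.3} {u1.2} {u2.1} {u2.2, u3.1} {u2.3} {u3.2, u4.3} {u3.3} {u4.2} {u5.1} {u5.3}


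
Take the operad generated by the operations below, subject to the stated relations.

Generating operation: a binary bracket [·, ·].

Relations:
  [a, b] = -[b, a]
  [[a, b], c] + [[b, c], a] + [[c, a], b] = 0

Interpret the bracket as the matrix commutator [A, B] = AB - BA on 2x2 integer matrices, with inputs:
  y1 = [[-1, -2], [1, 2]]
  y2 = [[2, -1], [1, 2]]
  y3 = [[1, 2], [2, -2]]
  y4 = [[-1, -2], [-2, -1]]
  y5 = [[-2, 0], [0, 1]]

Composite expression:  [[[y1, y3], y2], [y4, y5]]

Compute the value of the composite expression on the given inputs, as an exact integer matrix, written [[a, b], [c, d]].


[[144, -108], [-108, -144]]

[y1, y3] = [[-6, 0], [9, 6]]
[[y1, y3], y2] = [[9, 12], [12, -9]]
[y4, y5] = [[0, -6], [6, 0]]
[[[y1, y3], y2], [y4, y5]] = [[144, -108], [-108, -144]]


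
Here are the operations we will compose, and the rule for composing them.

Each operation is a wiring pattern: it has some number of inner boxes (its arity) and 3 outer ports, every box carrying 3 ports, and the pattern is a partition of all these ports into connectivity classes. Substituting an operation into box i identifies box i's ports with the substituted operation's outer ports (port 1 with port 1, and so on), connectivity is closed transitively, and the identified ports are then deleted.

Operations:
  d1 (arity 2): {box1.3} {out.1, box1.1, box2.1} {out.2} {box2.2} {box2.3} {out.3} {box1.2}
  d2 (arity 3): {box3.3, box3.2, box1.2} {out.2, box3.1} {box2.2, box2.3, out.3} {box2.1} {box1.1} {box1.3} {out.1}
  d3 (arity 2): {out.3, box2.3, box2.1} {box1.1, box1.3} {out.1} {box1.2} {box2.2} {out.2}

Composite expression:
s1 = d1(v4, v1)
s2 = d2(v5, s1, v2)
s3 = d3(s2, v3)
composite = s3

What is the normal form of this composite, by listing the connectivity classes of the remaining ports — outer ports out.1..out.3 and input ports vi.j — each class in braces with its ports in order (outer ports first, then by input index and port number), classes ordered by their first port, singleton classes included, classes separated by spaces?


{out.1} {out.2} {out.3, v3.1, v3.3} {v1.1, v4.1} {v1.2} {v1.3} {v2.1} {v2.2, v2.3, v5.2} {v3.2} {v4.2} {v4.3} {v5.1} {v5.3}

Substituting into d3 glues patterns; closure does the rest.
stage d1: inputs (v4, v1), connectivity {out.1, v1.1, v4.1} {out.2} {out.3} {v1.2} {v1.3} {v4.2} {v4.3}, out.j its boundary
stage d2: inputs (v5, v4, v1, v2), connectivity {out.1} {out.2, v2.1} {out.3} {v1.1, v4.1} {v1.2} {v1.3} {v2.2, v2.3, v5.2} {v4.2} {v4.3} {v5.1} {v5.3}, out.j its boundary
stage d3: inputs (v5, v4, v1, v2, v3), connectivity {out.1} {out.2} {out.3, v3.1, v3.3} {v1.1, v4.1} {v1.2} {v1.3} {v2.1} {v2.2, v2.3, v5.2} {v3.2} {v4.2} {v4.3} {v5.1} {v5.3}, out.j its boundary
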